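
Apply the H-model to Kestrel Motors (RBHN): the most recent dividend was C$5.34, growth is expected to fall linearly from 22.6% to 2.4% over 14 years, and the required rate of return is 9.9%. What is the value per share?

H-model: P₀ = D₀[(1+g_L) + H(g_S−g_L)]/(r−g_L), with H = 14/2 = 7.
P₀ = 5.34 × [(1+0.024) + 7×(0.226−0.024)] / (0.099−0.024)
   = 5.34 × 2.4380 / 0.075 = 173.5856

C$173.59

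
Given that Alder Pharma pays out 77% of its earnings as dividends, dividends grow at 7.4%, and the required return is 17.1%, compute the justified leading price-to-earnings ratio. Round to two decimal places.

7.94

Justified leading P/E = b/(r−g) = 0.77/(0.171−0.074) = 7.9381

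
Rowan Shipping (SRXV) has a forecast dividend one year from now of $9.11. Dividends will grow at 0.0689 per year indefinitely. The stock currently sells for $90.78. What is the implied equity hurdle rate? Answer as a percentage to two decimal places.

Rearranging the constant-growth DDM: r = D₁/P₀ + g.
r = 9.1100 / 90.78 + 0.0689 = 0.10035 + 0.0689 = 0.16925

16.93%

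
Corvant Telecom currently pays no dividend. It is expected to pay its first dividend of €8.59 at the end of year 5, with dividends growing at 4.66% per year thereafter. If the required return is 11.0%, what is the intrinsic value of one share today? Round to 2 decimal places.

Deferred-dividend DDM. At t=4 the remaining stream is a growing perpetuity with first payment D_5 = 8.59.
V_4 = D_5/(r−g) = 8.59/(0.11−0.0466) = 135.4890
P₀ = V_4/(1+r)^4 = 135.4890/(1+0.11)^4 = 89.2508

€89.25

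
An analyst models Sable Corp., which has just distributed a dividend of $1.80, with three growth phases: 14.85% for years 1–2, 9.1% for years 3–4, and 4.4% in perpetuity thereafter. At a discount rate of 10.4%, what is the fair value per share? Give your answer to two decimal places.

$40.75

Three-stage DDM. Project D₁…D_4; terminal Gordon value at t=4 with g = 0.044; discount at r = 0.104.
D_1 = 2.0673
D_2 = 2.3743
D_3 = 2.5904
D_4 = 2.8261
TV_4 = 2.9504/(0.104−0.044) = 49.1737
P₀ = Σ Dₜ/(1+r)ᵗ + TV_4/(1+r)^4 = 40.7503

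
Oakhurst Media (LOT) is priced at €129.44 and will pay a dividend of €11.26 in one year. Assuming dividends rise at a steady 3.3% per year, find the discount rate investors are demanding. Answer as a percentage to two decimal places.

12.00%

Rearranging the constant-growth DDM: r = D₁/P₀ + g.
r = 11.2600 / 129.44 + 0.033 = 0.08699 + 0.033 = 0.11999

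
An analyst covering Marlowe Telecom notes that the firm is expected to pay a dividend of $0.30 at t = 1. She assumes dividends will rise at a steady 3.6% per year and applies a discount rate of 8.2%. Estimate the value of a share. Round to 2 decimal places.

$6.52

Gordon growth model: P₀ = D₁/(r − g), with D₁ = 0.30 given directly.
P₀ = 0.3000 / (0.082 − 0.036) = 0.3000 / 0.046 = 6.5217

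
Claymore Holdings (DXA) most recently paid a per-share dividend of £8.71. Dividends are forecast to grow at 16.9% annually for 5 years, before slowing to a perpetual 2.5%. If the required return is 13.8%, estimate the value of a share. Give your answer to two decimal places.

Two-stage DDM. Project D₁…D_5 at 0.169, terminal growth 0.025, discount at r = 0.138.
D_1 = 10.1820
D_2 = 11.9027
D_3 = 13.9143
D_4 = 16.2658
D_5 = 19.0148
Terminal value at t=5: TV = D_6/(r−g) = 19.4901/(0.138−0.025) = 172.4790
P₀ = 10.1820/(1+0.138)^1 + 11.9027/(1+0.138)^2 + 13.9143/(1+0.138)^3 + 16.2658/(1+0.138)^4 + 19.0148/(1+0.138)^5 + 172.4790/(1+0.138)^5 = 137.6111

£137.61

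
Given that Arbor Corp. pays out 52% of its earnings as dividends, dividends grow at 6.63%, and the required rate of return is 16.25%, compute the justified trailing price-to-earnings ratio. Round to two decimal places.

Justified trailing P/E = b(1+g)/(r−g) = 0.52×(1+0.0663)/(0.1625−0.0663) = 5.7638

5.76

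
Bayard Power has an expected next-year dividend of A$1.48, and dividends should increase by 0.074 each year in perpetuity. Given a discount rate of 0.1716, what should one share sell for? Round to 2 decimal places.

A$15.16

Gordon growth model: P₀ = D₁/(r − g), with D₁ = 1.48 given directly.
P₀ = 1.4800 / (0.1716 − 0.074) = 1.4800 / 0.0976 = 15.1639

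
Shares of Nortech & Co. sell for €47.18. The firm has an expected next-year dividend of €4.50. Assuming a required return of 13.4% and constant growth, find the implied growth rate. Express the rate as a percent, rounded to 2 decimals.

3.86%

From P₀ = D₁/(r − g), the implied growth is g = r − D₁/P₀.
g = 0.134 − 4.50/47.18 = 0.134 − 0.09538 = 0.03862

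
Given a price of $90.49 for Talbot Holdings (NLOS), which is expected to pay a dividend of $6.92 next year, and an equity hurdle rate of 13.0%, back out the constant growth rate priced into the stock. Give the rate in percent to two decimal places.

5.35%

From P₀ = D₁/(r − g), the implied growth is g = r − D₁/P₀.
g = 0.13 − 6.92/90.49 = 0.13 − 0.07647 = 0.05353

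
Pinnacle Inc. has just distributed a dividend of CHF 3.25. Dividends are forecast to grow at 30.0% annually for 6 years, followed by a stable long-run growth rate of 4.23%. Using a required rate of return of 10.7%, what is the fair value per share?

CHF 172.85

Two-stage DDM. Project D₁…D_6 at 0.3, terminal growth 0.0423, discount at r = 0.107.
D_1 = 4.2250
D_2 = 5.4925
D_3 = 7.1403
D_4 = 9.2823
D_5 = 12.0670
D_6 = 15.6871
Terminal value at t=6: TV = D_7/(r−g) = 16.3507/(0.107−0.0423) = 252.7155
P₀ = 4.2250/(1+0.107)^1 + 5.4925/(1+0.107)^2 + 7.1403/(1+0.107)^3 + 9.2823/(1+0.107)^4 + 12.0670/(1+0.107)^5 + 15.6871/(1+0.107)^6 + 252.7155/(1+0.107)^6 = 172.8502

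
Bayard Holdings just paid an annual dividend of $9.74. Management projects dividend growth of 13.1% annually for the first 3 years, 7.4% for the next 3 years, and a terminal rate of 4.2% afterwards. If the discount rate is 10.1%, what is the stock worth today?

Three-stage DDM. Project D₁…D_6; terminal Gordon value at t=6 with g = 0.042; discount at r = 0.101.
D_1 = 11.0159
D_2 = 12.4590
D_3 = 14.0912
D_4 = 15.1339
D_5 = 16.2538
D_6 = 17.4566
TV_6 = 18.1898/(0.101−0.042) = 308.3013
P₀ = Σ Dₜ/(1+r)ᵗ + TV_6/(1+r)^6 = 234.0693

$234.07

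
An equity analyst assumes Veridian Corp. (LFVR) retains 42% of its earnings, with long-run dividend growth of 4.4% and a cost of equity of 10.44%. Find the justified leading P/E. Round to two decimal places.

9.60

Payout ratio b = 1 − 0.42 = 0.58.
Justified leading P/E = b/(r−g) = 0.58/(0.1044−0.044) = 9.6026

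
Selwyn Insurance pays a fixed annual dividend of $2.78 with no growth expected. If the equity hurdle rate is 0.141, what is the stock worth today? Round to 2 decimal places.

$19.72

Zero-growth DDM (perpetuity): P₀ = D/r = 2.78 / 0.141 = 19.7163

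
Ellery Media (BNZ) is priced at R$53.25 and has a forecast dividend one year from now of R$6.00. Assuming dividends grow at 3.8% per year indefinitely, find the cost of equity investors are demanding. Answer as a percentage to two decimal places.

15.07%

Rearranging the constant-growth DDM: r = D₁/P₀ + g.
r = 6.0000 / 53.25 + 0.038 = 0.11268 + 0.038 = 0.15068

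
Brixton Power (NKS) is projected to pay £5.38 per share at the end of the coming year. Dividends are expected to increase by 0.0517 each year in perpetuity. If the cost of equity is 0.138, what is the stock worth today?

Gordon growth model: P₀ = D₁/(r − g), with D₁ = 5.38 given directly.
P₀ = 5.3800 / (0.138 − 0.0517) = 5.3800 / 0.0863 = 62.3407

£62.34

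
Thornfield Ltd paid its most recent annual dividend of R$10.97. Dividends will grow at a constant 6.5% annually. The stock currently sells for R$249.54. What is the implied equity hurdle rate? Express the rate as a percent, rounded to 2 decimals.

Rearranging the constant-growth DDM: r = D₁/P₀ + g.
D₁ = 10.97 × (1 + 0.065) = 11.6830.
r = 11.6830 / 249.54 + 0.065 = 0.04682 + 0.065 = 0.11182

11.18%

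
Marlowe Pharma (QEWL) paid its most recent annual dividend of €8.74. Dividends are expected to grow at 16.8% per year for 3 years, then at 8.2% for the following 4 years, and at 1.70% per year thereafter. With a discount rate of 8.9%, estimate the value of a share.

Three-stage DDM. Project D₁…D_7; terminal Gordon value at t=7 with g = 0.017; discount at r = 0.089.
D_1 = 10.2083
D_2 = 11.9233
D_3 = 13.9264
D_4 = 15.0684
D_5 = 16.3040
D_6 = 17.6409
D_7 = 19.0875
TV_7 = 19.4120/(0.089−0.017) = 269.6109
P₀ = Σ Dₜ/(1+r)ᵗ + TV_7/(1+r)^7 = 221.0935

€221.09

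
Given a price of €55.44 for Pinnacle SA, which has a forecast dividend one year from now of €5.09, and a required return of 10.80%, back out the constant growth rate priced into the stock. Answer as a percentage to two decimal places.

1.62%

From P₀ = D₁/(r − g), the implied growth is g = r − D₁/P₀.
g = 0.108 − 5.09/55.44 = 0.108 − 0.09181 = 0.01619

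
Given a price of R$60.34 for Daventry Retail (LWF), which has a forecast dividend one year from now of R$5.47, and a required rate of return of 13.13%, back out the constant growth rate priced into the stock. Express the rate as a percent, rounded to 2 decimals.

From P₀ = D₁/(r − g), the implied growth is g = r − D₁/P₀.
g = 0.1313 − 5.47/60.34 = 0.1313 − 0.09065 = 0.04065

4.06%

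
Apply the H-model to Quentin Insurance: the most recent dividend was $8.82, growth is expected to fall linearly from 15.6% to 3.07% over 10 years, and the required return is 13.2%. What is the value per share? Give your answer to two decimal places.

$144.29

H-model: P₀ = D₀[(1+g_L) + H(g_S−g_L)]/(r−g_L), with H = 10/2 = 5.
P₀ = 8.82 × [(1+0.0307) + 5×(0.156−0.0307)] / (0.132−0.0307)
   = 8.82 × 1.6572 / 0.1013 = 144.2893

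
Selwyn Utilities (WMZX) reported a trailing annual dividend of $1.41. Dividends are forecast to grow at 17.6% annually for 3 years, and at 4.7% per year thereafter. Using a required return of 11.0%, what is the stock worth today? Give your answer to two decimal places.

Two-stage DDM. Project D₁…D_3 at 0.176, terminal growth 0.047, discount at r = 0.11.
D_1 = 1.6582
D_2 = 1.9500
D_3 = 2.2932
Terminal value at t=3: TV = D_4/(r−g) = 2.4010/(0.11−0.047) = 38.1107
P₀ = 1.6582/(1+0.11)^1 + 1.9500/(1+0.11)^2 + 2.2932/(1+0.11)^3 + 38.1107/(1+0.11)^3 = 32.6195

$32.62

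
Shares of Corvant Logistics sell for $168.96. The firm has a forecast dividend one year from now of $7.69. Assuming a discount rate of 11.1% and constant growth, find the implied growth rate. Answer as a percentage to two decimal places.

6.55%

From P₀ = D₁/(r − g), the implied growth is g = r − D₁/P₀.
g = 0.111 − 7.69/168.96 = 0.111 − 0.04551 = 0.06549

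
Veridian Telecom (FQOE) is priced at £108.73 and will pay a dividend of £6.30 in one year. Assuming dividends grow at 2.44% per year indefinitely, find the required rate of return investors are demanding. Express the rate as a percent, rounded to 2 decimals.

8.23%

Rearranging the constant-growth DDM: r = D₁/P₀ + g.
r = 6.3000 / 108.73 + 0.0244 = 0.05794 + 0.0244 = 0.08234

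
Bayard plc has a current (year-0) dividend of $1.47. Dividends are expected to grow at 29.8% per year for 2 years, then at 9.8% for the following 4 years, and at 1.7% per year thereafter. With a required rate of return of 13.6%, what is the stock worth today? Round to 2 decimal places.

Three-stage DDM. Project D₁…D_6; terminal Gordon value at t=6 with g = 0.017; discount at r = 0.136.
D_1 = 1.9081
D_2 = 2.4767
D_3 = 2.7194
D_4 = 2.9859
D_5 = 3.2785
D_6 = 3.5998
TV_6 = 3.6610/(0.136−0.017) = 30.7645
P₀ = Σ Dₜ/(1+r)ᵗ + TV_6/(1+r)^6 = 24.9692

$24.97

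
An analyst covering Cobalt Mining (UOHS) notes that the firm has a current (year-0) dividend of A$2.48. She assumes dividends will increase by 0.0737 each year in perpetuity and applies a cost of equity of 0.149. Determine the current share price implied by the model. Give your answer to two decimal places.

Gordon growth model: P₀ = D₁/(r − g). D₁ = 2.48 × (1 + 0.0737) = 2.6628.
P₀ = 2.6628 / (0.149 − 0.0737) = 2.6628 / 0.0753 = 35.3622

A$35.36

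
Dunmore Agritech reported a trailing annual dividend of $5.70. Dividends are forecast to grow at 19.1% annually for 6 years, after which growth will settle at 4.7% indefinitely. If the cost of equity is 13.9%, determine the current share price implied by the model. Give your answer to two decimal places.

Two-stage DDM. Project D₁…D_6 at 0.191, terminal growth 0.047, discount at r = 0.139.
D_1 = 6.7887
D_2 = 8.0853
D_3 = 9.6296
D_4 = 11.4689
D_5 = 13.6595
D_6 = 16.2684
Terminal value at t=6: TV = D_7/(r−g) = 17.0330/(0.139−0.047) = 185.1417
P₀ = 6.7887/(1+0.139)^1 + 8.0853/(1+0.139)^2 + 9.6296/(1+0.139)^3 + 11.4689/(1+0.139)^4 + 13.6595/(1+0.139)^5 + 16.2684/(1+0.139)^6 + 185.1417/(1+0.139)^6 = 124.8935

$124.89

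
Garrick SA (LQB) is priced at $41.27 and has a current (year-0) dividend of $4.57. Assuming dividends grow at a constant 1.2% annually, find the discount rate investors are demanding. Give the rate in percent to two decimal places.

12.41%

Rearranging the constant-growth DDM: r = D₁/P₀ + g.
D₁ = 4.57 × (1 + 0.012) = 4.6248.
r = 4.6248 / 41.27 + 0.012 = 0.11206 + 0.012 = 0.12406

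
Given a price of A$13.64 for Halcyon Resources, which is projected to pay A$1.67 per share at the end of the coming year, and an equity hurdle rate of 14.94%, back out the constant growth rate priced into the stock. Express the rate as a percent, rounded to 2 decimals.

2.70%

From P₀ = D₁/(r − g), the implied growth is g = r − D₁/P₀.
g = 0.1494 − 1.67/13.64 = 0.1494 − 0.12243 = 0.02697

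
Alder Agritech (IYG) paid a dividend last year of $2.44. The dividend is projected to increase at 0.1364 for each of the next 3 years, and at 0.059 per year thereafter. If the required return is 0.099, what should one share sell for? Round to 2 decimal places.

$79.25

Two-stage DDM. Project D₁…D_3 at 0.1364, terminal growth 0.059, discount at r = 0.099.
D_1 = 2.7728
D_2 = 3.1510
D_3 = 3.5808
Terminal value at t=3: TV = D_4/(r−g) = 3.7921/(0.099−0.059) = 94.8024
P₀ = 2.7728/(1+0.099)^1 + 3.1510/(1+0.099)^2 + 3.5808/(1+0.099)^3 + 94.8024/(1+0.099)^3 = 79.2507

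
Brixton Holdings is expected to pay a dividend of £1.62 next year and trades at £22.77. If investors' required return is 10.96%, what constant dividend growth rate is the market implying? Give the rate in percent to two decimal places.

3.85%

From P₀ = D₁/(r − g), the implied growth is g = r − D₁/P₀.
g = 0.1096 − 1.62/22.77 = 0.1096 − 0.07115 = 0.03845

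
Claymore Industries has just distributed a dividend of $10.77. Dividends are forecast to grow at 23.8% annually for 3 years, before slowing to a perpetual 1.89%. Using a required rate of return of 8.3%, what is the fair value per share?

Two-stage DDM. Project D₁…D_3 at 0.238, terminal growth 0.0189, discount at r = 0.083.
D_1 = 13.3333
D_2 = 16.5066
D_3 = 20.4351
Terminal value at t=3: TV = D_4/(r−g) = 20.8214/(0.083−0.0189) = 324.8263
P₀ = 13.3333/(1+0.083)^1 + 16.5066/(1+0.083)^2 + 20.4351/(1+0.083)^3 + 324.8263/(1+0.083)^3 = 298.1931

$298.19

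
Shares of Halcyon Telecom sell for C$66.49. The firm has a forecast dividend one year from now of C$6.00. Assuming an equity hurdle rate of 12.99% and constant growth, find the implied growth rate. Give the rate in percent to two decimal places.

3.97%

From P₀ = D₁/(r − g), the implied growth is g = r − D₁/P₀.
g = 0.1299 − 6.00/66.49 = 0.1299 − 0.09024 = 0.03966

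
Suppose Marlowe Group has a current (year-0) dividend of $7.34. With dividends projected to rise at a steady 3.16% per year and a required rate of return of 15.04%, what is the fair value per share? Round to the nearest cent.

Gordon growth model: P₀ = D₁/(r − g). D₁ = 7.34 × (1 + 0.0316) = 7.5719.
P₀ = 7.5719 / (0.1504 − 0.0316) = 7.5719 / 0.1188 = 63.7369

$63.74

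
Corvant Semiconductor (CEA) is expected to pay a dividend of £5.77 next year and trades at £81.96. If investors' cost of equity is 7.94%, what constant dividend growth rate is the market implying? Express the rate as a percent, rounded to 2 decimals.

From P₀ = D₁/(r − g), the implied growth is g = r − D₁/P₀.
g = 0.0794 − 5.77/81.96 = 0.0794 − 0.07040 = 0.00900

0.90%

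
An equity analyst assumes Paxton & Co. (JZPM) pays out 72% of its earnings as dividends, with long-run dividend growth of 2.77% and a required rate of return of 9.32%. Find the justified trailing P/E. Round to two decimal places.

11.30

Justified trailing P/E = b(1+g)/(r−g) = 0.72×(1+0.0277)/(0.0932−0.0277) = 11.2969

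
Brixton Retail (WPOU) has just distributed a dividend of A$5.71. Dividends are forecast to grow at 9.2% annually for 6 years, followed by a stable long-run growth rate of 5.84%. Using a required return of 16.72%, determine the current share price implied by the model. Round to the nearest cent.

Two-stage DDM. Project D₁…D_6 at 0.092, terminal growth 0.0584, discount at r = 0.1672.
D_1 = 6.2353
D_2 = 6.8090
D_3 = 7.4354
D_4 = 8.1195
D_5 = 8.8664
D_6 = 9.6822
Terminal value at t=6: TV = D_7/(r−g) = 10.2476/(0.1672−0.0584) = 94.1874
P₀ = 6.2353/(1+0.1672)^1 + 6.8090/(1+0.1672)^2 + 7.4354/(1+0.1672)^3 + 8.1195/(1+0.1672)^4 + 8.8664/(1+0.1672)^5 + 9.6822/(1+0.1672)^6 + 94.1874/(1+0.1672)^6 = 64.5622

A$64.56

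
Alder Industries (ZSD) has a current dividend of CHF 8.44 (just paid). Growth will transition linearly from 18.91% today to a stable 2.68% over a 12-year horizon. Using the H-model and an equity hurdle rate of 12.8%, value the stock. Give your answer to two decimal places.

CHF 166.85

H-model: P₀ = D₀[(1+g_L) + H(g_S−g_L)]/(r−g_L), with H = 12/2 = 6.
P₀ = 8.44 × [(1+0.0268) + 6×(0.1891−0.0268)] / (0.128−0.0268)
   = 8.44 × 2.0006 / 0.1012 = 166.8485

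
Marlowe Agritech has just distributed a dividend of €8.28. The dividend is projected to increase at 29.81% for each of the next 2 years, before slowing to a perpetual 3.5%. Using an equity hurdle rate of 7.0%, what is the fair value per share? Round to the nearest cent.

Two-stage DDM. Project D₁…D_2 at 0.2981, terminal growth 0.035, discount at r = 0.07.
D_1 = 10.7483
D_2 = 13.9523
Terminal value at t=2: TV = D_3/(r−g) = 14.4407/(0.07−0.035) = 412.5902
P₀ = 10.7483/(1+0.07)^1 + 13.9523/(1+0.07)^2 + 412.5902/(1+0.07)^2 = 382.6039

€382.60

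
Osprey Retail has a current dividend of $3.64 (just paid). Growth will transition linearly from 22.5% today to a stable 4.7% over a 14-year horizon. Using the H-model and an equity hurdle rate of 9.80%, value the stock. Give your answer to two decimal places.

$163.66

H-model: P₀ = D₀[(1+g_L) + H(g_S−g_L)]/(r−g_L), with H = 14/2 = 7.
P₀ = 3.64 × [(1+0.047) + 7×(0.225−0.047)] / (0.098−0.047)
   = 3.64 × 2.2930 / 0.051 = 163.6573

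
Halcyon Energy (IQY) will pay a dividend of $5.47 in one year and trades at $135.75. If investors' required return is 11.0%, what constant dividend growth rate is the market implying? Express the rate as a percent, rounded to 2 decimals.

6.97%

From P₀ = D₁/(r − g), the implied growth is g = r − D₁/P₀.
g = 0.11 − 5.47/135.75 = 0.11 − 0.04029 = 0.06971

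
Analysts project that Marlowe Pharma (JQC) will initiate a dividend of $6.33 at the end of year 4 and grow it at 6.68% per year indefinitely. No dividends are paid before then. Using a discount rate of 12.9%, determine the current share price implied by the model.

$70.72

Deferred-dividend DDM. At t=3 the remaining stream is a growing perpetuity with first payment D_4 = 6.33.
V_3 = D_4/(r−g) = 6.33/(0.129−0.0668) = 101.7685
P₀ = V_3/(1+r)^3 = 101.7685/(1+0.129)^3 = 70.7182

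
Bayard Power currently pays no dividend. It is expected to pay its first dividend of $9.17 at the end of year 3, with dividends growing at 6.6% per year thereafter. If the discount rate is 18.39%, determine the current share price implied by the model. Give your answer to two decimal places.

Deferred-dividend DDM. At t=2 the remaining stream is a growing perpetuity with first payment D_3 = 9.17.
V_2 = D_3/(r−g) = 9.17/(0.1839−0.066) = 77.7778
P₀ = V_2/(1+r)^2 = 77.7778/(1+0.1839)^2 = 55.4914

$55.49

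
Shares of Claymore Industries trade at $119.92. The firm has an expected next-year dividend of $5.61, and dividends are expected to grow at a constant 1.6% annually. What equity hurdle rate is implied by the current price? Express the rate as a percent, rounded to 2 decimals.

Rearranging the constant-growth DDM: r = D₁/P₀ + g.
r = 5.6100 / 119.92 + 0.016 = 0.04678 + 0.016 = 0.06278

6.28%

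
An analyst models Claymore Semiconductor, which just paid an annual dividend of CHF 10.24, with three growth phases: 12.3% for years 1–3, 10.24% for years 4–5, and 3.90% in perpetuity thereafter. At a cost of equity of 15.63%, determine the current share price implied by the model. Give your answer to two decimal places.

Three-stage DDM. Project D₁…D_5; terminal Gordon value at t=5 with g = 0.039; discount at r = 0.1563.
D_1 = 11.4995
D_2 = 12.9140
D_3 = 14.5024
D_4 = 15.9874
D_5 = 17.6245
TV_5 = 18.3119/(0.1563−0.039) = 156.1116
P₀ = Σ Dₜ/(1+r)ᵗ + TV_5/(1+r)^5 = 121.9776

CHF 121.98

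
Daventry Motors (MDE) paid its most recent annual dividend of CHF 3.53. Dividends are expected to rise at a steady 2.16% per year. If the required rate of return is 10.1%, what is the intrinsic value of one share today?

CHF 45.42

Gordon growth model: P₀ = D₁/(r − g). D₁ = 3.53 × (1 + 0.0216) = 3.6062.
P₀ = 3.6062 / (0.101 − 0.0216) = 3.6062 / 0.0794 = 45.4187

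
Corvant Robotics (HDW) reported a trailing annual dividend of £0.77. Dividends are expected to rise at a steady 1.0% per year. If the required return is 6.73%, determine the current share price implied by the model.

£13.57

Gordon growth model: P₀ = D₁/(r − g). D₁ = 0.77 × (1 + 0.01) = 0.7777.
P₀ = 0.7777 / (0.0673 − 0.01) = 0.7777 / 0.0573 = 13.5724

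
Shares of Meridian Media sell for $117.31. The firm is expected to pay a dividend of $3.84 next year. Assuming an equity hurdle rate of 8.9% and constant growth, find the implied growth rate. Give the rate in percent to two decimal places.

From P₀ = D₁/(r − g), the implied growth is g = r − D₁/P₀.
g = 0.089 − 3.84/117.31 = 0.089 − 0.03273 = 0.05627

5.63%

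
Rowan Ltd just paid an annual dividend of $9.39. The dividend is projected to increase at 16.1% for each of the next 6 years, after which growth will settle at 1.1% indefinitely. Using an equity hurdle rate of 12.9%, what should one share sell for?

Two-stage DDM. Project D₁…D_6 at 0.161, terminal growth 0.011, discount at r = 0.129.
D_1 = 10.9018
D_2 = 12.6570
D_3 = 14.6948
D_4 = 17.0606
D_5 = 19.8074
D_6 = 22.9964
Terminal value at t=6: TV = D_7/(r−g) = 23.2493/(0.129−0.011) = 197.0280
P₀ = 10.9018/(1+0.129)^1 + 12.6570/(1+0.129)^2 + 14.6948/(1+0.129)^3 + 17.0606/(1+0.129)^4 + 19.8074/(1+0.129)^5 + 22.9964/(1+0.129)^6 + 197.0280/(1+0.129)^6 = 157.3410

$157.34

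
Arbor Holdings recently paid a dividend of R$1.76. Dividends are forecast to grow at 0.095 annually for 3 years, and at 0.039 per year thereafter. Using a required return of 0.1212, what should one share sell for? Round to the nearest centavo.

R$25.76

Two-stage DDM. Project D₁…D_3 at 0.095, terminal growth 0.039, discount at r = 0.1212.
D_1 = 1.9272
D_2 = 2.1103
D_3 = 2.3108
Terminal value at t=3: TV = D_4/(r−g) = 2.4009/(0.1212−0.039) = 29.2078
P₀ = 1.9272/(1+0.1212)^1 + 2.1103/(1+0.1212)^2 + 2.3108/(1+0.1212)^3 + 29.2078/(1+0.1212)^3 = 25.7599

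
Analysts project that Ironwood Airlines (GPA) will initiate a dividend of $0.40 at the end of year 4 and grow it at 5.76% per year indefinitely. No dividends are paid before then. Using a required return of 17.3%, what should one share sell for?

$2.15

Deferred-dividend DDM. At t=3 the remaining stream is a growing perpetuity with first payment D_4 = 0.40.
V_3 = D_4/(r−g) = 0.40/(0.173−0.0576) = 3.4662
P₀ = V_3/(1+r)^3 = 3.4662/(1+0.173)^3 = 2.1476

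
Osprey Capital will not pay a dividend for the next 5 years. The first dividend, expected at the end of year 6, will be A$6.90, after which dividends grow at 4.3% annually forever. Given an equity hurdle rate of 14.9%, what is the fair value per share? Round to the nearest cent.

Deferred-dividend DDM. At t=5 the remaining stream is a growing perpetuity with first payment D_6 = 6.90.
V_5 = D_6/(r−g) = 6.90/(0.149−0.043) = 65.0943
P₀ = V_5/(1+r)^5 = 65.0943/(1+0.149)^5 = 32.5045

A$32.50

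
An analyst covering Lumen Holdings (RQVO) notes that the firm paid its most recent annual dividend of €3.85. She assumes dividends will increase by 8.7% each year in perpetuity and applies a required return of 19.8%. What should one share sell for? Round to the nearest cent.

Gordon growth model: P₀ = D₁/(r − g). D₁ = 3.85 × (1 + 0.087) = 4.1849.
P₀ = 4.1849 / (0.198 − 0.087) = 4.1849 / 0.111 = 37.7023

€37.70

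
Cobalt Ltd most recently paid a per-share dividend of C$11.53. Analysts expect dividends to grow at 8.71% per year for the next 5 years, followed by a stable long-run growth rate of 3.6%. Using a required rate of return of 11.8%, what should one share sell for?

C$179.67

Two-stage DDM. Project D₁…D_5 at 0.0871, terminal growth 0.036, discount at r = 0.118.
D_1 = 12.5343
D_2 = 13.6260
D_3 = 14.8128
D_4 = 16.1030
D_5 = 17.5056
Terminal value at t=5: TV = D_6/(r−g) = 18.1358/(0.118−0.036) = 221.1682
P₀ = 12.5343/(1+0.118)^1 + 13.6260/(1+0.118)^2 + 14.8128/(1+0.118)^3 + 16.1030/(1+0.118)^4 + 17.5056/(1+0.118)^5 + 221.1682/(1+0.118)^5 = 179.6658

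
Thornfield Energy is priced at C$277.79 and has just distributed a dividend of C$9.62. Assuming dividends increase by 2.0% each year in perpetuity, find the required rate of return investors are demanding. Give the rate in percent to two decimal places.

Rearranging the constant-growth DDM: r = D₁/P₀ + g.
D₁ = 9.62 × (1 + 0.02) = 9.8124.
r = 9.8124 / 277.79 + 0.02 = 0.03532 + 0.02 = 0.05532

5.53%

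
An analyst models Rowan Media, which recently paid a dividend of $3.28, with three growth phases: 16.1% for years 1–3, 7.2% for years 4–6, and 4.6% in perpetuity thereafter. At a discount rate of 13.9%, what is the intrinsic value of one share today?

$52.04

Three-stage DDM. Project D₁…D_6; terminal Gordon value at t=6 with g = 0.046; discount at r = 0.139.
D_1 = 3.8081
D_2 = 4.4212
D_3 = 5.1330
D_4 = 5.5026
D_5 = 5.8988
D_6 = 6.3235
TV_6 = 6.6143/(0.139−0.046) = 71.1219
P₀ = Σ Dₜ/(1+r)ᵗ + TV_6/(1+r)^6 = 52.0409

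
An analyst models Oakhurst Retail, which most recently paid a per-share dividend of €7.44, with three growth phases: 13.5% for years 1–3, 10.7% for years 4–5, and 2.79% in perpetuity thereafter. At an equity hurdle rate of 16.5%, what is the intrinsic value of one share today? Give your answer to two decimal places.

€80.51

Three-stage DDM. Project D₁…D_5; terminal Gordon value at t=5 with g = 0.0279; discount at r = 0.165.
D_1 = 8.4444
D_2 = 9.5844
D_3 = 10.8783
D_4 = 12.0423
D_5 = 13.3308
TV_5 = 13.7027/(0.165−0.0279) = 99.9469
P₀ = Σ Dₜ/(1+r)ᵗ + TV_5/(1+r)^5 = 80.5130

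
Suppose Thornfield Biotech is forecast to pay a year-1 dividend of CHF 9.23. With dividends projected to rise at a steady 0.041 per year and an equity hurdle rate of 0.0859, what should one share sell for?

Gordon growth model: P₀ = D₁/(r − g), with D₁ = 9.23 given directly.
P₀ = 9.2300 / (0.0859 − 0.041) = 9.2300 / 0.0449 = 205.5679

CHF 205.57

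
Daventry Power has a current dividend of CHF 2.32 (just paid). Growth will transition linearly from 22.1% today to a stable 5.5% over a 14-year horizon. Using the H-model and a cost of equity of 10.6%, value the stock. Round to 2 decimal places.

CHF 100.85

H-model: P₀ = D₀[(1+g_L) + H(g_S−g_L)]/(r−g_L), with H = 14/2 = 7.
P₀ = 2.32 × [(1+0.055) + 7×(0.221−0.055)] / (0.106−0.055)
   = 2.32 × 2.2170 / 0.051 = 100.8518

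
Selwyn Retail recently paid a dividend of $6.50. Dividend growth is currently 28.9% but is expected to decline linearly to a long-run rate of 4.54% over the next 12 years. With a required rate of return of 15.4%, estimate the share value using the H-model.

H-model: P₀ = D₀[(1+g_L) + H(g_S−g_L)]/(r−g_L), with H = 12/2 = 6.
P₀ = 6.50 × [(1+0.0454) + 6×(0.289−0.0454)] / (0.154−0.0454)
   = 6.50 × 2.5070 / 0.1086 = 150.0506

$150.05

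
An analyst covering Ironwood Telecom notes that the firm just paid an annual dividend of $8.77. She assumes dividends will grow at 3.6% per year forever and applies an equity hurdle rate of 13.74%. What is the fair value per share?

Gordon growth model: P₀ = D₁/(r − g). D₁ = 8.77 × (1 + 0.036) = 9.0857.
P₀ = 9.0857 / (0.1374 − 0.036) = 9.0857 / 0.1014 = 89.6028

$89.60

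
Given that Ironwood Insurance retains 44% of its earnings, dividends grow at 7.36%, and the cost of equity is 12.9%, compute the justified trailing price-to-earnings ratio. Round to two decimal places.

Payout ratio b = 1 − 0.44 = 0.56.
Justified trailing P/E = b(1+g)/(r−g) = 0.56×(1+0.0736)/(0.129−0.0736) = 10.8523

10.85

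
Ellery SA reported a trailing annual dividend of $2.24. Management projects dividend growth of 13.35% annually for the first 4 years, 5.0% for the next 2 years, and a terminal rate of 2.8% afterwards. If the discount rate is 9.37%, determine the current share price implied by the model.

$51.94

Three-stage DDM. Project D₁…D_6; terminal Gordon value at t=6 with g = 0.028; discount at r = 0.0937.
D_1 = 2.5390
D_2 = 2.8780
D_3 = 3.2622
D_4 = 3.6977
D_5 = 3.8826
D_6 = 4.0767
TV_6 = 4.1909/(0.0937−0.028) = 63.7882
P₀ = Σ Dₜ/(1+r)ᵗ + TV_6/(1+r)^6 = 51.9376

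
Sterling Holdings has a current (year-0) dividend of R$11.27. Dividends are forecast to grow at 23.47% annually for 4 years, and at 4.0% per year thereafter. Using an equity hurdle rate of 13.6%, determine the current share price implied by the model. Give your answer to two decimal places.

Two-stage DDM. Project D₁…D_4 at 0.2347, terminal growth 0.04, discount at r = 0.136.
D_1 = 13.9151
D_2 = 17.1809
D_3 = 21.2133
D_4 = 26.1921
Terminal value at t=4: TV = D_5/(r−g) = 27.2397/(0.136−0.04) = 283.7474
P₀ = 13.9151/(1+0.136)^1 + 17.1809/(1+0.136)^2 + 21.2133/(1+0.136)^3 + 26.1921/(1+0.136)^4 + 283.7474/(1+0.136)^4 = 226.1401

R$226.14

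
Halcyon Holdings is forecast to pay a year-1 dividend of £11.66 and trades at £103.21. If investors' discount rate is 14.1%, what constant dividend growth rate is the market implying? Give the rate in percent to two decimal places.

2.80%

From P₀ = D₁/(r − g), the implied growth is g = r − D₁/P₀.
g = 0.141 − 11.66/103.21 = 0.141 − 0.11297 = 0.02803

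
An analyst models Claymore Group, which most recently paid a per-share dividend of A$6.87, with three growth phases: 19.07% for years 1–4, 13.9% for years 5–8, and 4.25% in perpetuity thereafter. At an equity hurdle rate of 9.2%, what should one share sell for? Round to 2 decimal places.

A$319.56

Three-stage DDM. Project D₁…D_8; terminal Gordon value at t=8 with g = 0.0425; discount at r = 0.092.
D_1 = 8.1801
D_2 = 9.7401
D_3 = 11.5975
D_4 = 13.8091
D_5 = 15.7286
D_6 = 17.9149
D_7 = 20.4050
D_8 = 23.2413
TV_8 = 24.2291/(0.092−0.0425) = 489.4766
P₀ = Σ Dₜ/(1+r)ᵗ + TV_8/(1+r)^8 = 319.5606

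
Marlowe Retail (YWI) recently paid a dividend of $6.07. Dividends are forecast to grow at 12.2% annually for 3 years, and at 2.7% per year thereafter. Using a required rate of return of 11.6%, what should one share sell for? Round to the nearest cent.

$89.59

Two-stage DDM. Project D₁…D_3 at 0.122, terminal growth 0.027, discount at r = 0.116.
D_1 = 6.8105
D_2 = 7.6414
D_3 = 8.5737
Terminal value at t=3: TV = D_4/(r−g) = 8.8052/(0.116−0.027) = 98.9345
P₀ = 6.8105/(1+0.116)^1 + 7.6414/(1+0.116)^2 + 8.5737/(1+0.116)^3 + 98.9345/(1+0.116)^3 = 89.5860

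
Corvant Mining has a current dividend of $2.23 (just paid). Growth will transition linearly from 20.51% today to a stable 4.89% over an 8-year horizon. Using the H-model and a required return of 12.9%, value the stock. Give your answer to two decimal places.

$46.60

H-model: P₀ = D₀[(1+g_L) + H(g_S−g_L)]/(r−g_L), with H = 8/2 = 4.
P₀ = 2.23 × [(1+0.0489) + 4×(0.2051−0.0489)] / (0.129−0.0489)
   = 2.23 × 1.6737 / 0.0801 = 46.5961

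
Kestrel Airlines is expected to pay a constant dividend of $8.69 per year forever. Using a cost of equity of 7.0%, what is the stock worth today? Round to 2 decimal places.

Zero-growth DDM (perpetuity): P₀ = D/r = 8.69 / 0.07 = 124.1429

$124.14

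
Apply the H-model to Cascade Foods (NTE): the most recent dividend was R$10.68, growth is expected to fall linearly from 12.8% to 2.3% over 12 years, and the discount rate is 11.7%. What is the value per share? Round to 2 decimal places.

R$187.81

H-model: P₀ = D₀[(1+g_L) + H(g_S−g_L)]/(r−g_L), with H = 12/2 = 6.
P₀ = 10.68 × [(1+0.023) + 6×(0.128−0.023)] / (0.117−0.023)
   = 10.68 × 1.6530 / 0.094 = 187.8089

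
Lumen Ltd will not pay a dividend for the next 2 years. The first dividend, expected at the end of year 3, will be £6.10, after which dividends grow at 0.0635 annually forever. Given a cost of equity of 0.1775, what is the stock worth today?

Deferred-dividend DDM. At t=2 the remaining stream is a growing perpetuity with first payment D_3 = 6.10.
V_2 = D_3/(r−g) = 6.10/(0.1775−0.0635) = 53.5088
P₀ = V_2/(1+r)^2 = 53.5088/(1+0.1775)^2 = 38.5925

£38.59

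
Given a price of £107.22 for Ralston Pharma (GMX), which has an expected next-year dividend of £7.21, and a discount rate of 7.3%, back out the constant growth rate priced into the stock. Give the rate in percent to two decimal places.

0.58%

From P₀ = D₁/(r − g), the implied growth is g = r − D₁/P₀.
g = 0.073 − 7.21/107.22 = 0.073 − 0.06724 = 0.00576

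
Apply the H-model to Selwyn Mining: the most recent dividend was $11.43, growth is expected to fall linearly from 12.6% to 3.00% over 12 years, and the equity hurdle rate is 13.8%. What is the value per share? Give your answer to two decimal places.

H-model: P₀ = D₀[(1+g_L) + H(g_S−g_L)]/(r−g_L), with H = 12/2 = 6.
P₀ = 11.43 × [(1+0.03) + 6×(0.126−0.03)] / (0.138−0.03)
   = 11.43 × 1.6060 / 0.108 = 169.9683

$169.97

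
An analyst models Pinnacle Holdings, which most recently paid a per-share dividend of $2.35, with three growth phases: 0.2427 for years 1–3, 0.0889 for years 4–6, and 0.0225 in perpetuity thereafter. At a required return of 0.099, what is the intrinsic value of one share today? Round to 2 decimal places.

Three-stage DDM. Project D₁…D_6; terminal Gordon value at t=6 with g = 0.0225; discount at r = 0.099.
D_1 = 2.9203
D_2 = 3.6291
D_3 = 4.5099
D_4 = 4.9108
D_5 = 5.3474
D_6 = 5.8228
TV_6 = 5.9538/(0.099−0.0225) = 77.8274
P₀ = Σ Dₜ/(1+r)ᵗ + TV_6/(1+r)^6 = 63.2382

$63.24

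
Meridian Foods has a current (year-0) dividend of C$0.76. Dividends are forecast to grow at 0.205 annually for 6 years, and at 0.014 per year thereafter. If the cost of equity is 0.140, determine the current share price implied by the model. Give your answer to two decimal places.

Two-stage DDM. Project D₁…D_6 at 0.205, terminal growth 0.014, discount at r = 0.14.
D_1 = 0.9158
D_2 = 1.1035
D_3 = 1.3298
D_4 = 1.6024
D_5 = 1.9309
D_6 = 2.3267
Terminal value at t=6: TV = D_7/(r−g) = 2.3592/(0.14−0.014) = 18.7242
P₀ = 0.9158/(1+0.14)^1 + 1.1035/(1+0.14)^2 + 1.3298/(1+0.14)^3 + 1.6024/(1+0.14)^4 + 1.9309/(1+0.14)^5 + 2.3267/(1+0.14)^6 + 18.7242/(1+0.14)^6 = 14.0921

C$14.09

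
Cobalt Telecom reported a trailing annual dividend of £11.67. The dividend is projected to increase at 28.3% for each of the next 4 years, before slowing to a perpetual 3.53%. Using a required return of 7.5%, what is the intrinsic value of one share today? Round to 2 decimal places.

Two-stage DDM. Project D₁…D_4 at 0.283, terminal growth 0.0353, discount at r = 0.075.
D_1 = 14.9726
D_2 = 19.2099
D_3 = 24.6462
D_4 = 31.6211
Terminal value at t=4: TV = D_5/(r−g) = 32.7374/(0.075−0.0353) = 824.6187
P₀ = 14.9726/(1+0.075)^1 + 19.2099/(1+0.075)^2 + 24.6462/(1+0.075)^3 + 31.6211/(1+0.075)^4 + 824.6187/(1+0.075)^4 = 691.5430

£691.54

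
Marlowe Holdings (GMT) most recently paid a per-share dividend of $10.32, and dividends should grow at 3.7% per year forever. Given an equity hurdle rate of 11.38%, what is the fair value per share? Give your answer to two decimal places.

Gordon growth model: P₀ = D₁/(r − g). D₁ = 10.32 × (1 + 0.037) = 10.7018.
P₀ = 10.7018 / (0.1138 − 0.037) = 10.7018 / 0.0768 = 139.3469

$139.35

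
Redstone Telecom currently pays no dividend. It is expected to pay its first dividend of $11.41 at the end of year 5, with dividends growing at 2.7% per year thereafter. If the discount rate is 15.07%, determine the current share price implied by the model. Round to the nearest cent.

$52.61

Deferred-dividend DDM. At t=4 the remaining stream is a growing perpetuity with first payment D_5 = 11.41.
V_4 = D_5/(r−g) = 11.41/(0.1507−0.027) = 92.2393
P₀ = V_4/(1+r)^4 = 92.2393/(1+0.1507)^4 = 52.6099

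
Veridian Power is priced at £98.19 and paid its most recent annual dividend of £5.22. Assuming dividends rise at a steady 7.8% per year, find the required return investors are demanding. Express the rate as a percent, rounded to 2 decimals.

Rearranging the constant-growth DDM: r = D₁/P₀ + g.
D₁ = 5.22 × (1 + 0.078) = 5.6272.
r = 5.6272 / 98.19 + 0.078 = 0.05731 + 0.078 = 0.13531

13.53%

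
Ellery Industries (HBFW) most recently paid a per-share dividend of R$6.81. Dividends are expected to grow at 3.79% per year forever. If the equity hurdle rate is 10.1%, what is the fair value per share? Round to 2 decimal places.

R$112.01

Gordon growth model: P₀ = D₁/(r − g). D₁ = 6.81 × (1 + 0.0379) = 7.0681.
P₀ = 7.0681 / (0.101 − 0.0379) = 7.0681 / 0.0631 = 112.0142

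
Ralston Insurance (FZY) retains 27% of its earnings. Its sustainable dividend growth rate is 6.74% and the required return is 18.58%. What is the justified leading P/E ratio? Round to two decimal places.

Payout ratio b = 1 − 0.27 = 0.73.
Justified leading P/E = b/(r−g) = 0.73/(0.1858−0.0674) = 6.1655

6.17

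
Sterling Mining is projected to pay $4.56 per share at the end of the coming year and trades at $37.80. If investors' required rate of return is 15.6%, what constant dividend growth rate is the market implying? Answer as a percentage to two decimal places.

3.54%

From P₀ = D₁/(r − g), the implied growth is g = r − D₁/P₀.
g = 0.156 − 4.56/37.80 = 0.156 − 0.12063 = 0.03537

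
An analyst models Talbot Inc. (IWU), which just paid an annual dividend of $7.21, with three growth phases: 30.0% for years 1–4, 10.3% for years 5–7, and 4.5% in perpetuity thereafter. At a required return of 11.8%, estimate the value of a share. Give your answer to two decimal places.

$262.33

Three-stage DDM. Project D₁…D_7; terminal Gordon value at t=7 with g = 0.045; discount at r = 0.118.
D_1 = 9.3730
D_2 = 12.1849
D_3 = 15.8404
D_4 = 20.5925
D_5 = 22.7135
D_6 = 25.0530
D_7 = 27.6335
TV_7 = 28.8770/(0.118−0.045) = 395.5748
P₀ = Σ Dₜ/(1+r)ᵗ + TV_7/(1+r)^7 = 262.3300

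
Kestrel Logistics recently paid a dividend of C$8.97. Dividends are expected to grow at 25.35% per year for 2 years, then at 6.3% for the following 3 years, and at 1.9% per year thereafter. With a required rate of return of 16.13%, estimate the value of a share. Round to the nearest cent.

C$103.87

Three-stage DDM. Project D₁…D_5; terminal Gordon value at t=5 with g = 0.019; discount at r = 0.1613.
D_1 = 11.2439
D_2 = 14.0942
D_3 = 14.9822
D_4 = 15.9260
D_5 = 16.9294
TV_5 = 17.2510/(0.1613−0.019) = 121.2300
P₀ = Σ Dₜ/(1+r)ᵗ + TV_5/(1+r)^5 = 103.8679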